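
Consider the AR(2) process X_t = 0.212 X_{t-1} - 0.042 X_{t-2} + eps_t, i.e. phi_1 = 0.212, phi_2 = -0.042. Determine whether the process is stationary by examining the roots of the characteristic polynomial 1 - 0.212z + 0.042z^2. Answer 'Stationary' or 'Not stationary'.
\text{Stationary}

The AR(p) characteristic polynomial is P(z) = 1 - 0.212z + 0.042z^2.
Stationarity requires all roots to lie outside the unit circle, i.e. |z| > 1 for every root.
Set 1 + (-0.212) z + (0.042) z^2 = 0, i.e. a z^2 + b z + c = 0 with a = 0.042, b = -0.212, c = 1.
Discriminant D = b^2 - 4ac = (-0.212)^2 - 4*(0.042)*1 = 0.044944 - (0.168) = -0.123056.
D < 0, so the roots are the complex-conjugate pair z = (-b +/- i sqrt(-D)) / (2a) = 2.5238 +/- 4.1761i.
For a conjugate pair |z|^2 = z * conj(z) = (product of roots) = c/a = 1/(0.042) = 23.809524, so |z| = sqrt(23.809524) = 4.8795 for both roots.
Moduli of all roots: 4.8795, 4.8795.
All moduli strictly greater than 1? Yes.
Verdict: Stationary.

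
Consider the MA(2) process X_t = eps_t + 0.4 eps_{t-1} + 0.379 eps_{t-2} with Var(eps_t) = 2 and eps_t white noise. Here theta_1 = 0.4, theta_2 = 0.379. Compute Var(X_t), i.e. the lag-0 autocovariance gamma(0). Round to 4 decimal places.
\gamma(0) = 2.6073

For an MA(q) process X_t = eps_t + sum_i theta_i eps_{t-i} with
Var(eps_t) = sigma^2, the variance is
  gamma(0) = sigma^2 * (1 + sum_i theta_i^2).
  sum_i theta_i^2 = (0.4)^2 + (0.379)^2 = 0.16 + 0.143641 = 0.303641.
  gamma(0) = 2 * (1 + 0.303641) = 2 * 1.303641 = 2.607282, which rounds to 2.6073.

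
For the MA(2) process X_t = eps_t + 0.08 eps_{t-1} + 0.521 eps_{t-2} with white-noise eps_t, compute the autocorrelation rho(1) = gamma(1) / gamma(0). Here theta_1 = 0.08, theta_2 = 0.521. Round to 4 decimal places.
\rho(1) = 0.0952

For an MA(q) process with theta_0 = 1, the autocovariance is
  gamma(k) = sigma^2 * sum_{i=0..q-k} theta_i * theta_{i+k},
and rho(k) = gamma(k) / gamma(0). Sigma^2 cancels.
  numerator   = (1)*(0.08) + (0.08)*(0.521) = 0.12168.
  denominator = (1)^2 + (0.08)^2 + (0.521)^2 = 1.277841.
  rho(1) = 0.12168 / 1.277841 = 0.0952.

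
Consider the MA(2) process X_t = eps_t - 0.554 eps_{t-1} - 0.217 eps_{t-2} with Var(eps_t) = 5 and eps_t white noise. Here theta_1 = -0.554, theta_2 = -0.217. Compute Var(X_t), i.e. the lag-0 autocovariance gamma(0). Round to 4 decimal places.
\gamma(0) = 6.7700

For an MA(q) process X_t = eps_t + sum_i theta_i eps_{t-i} with
Var(eps_t) = sigma^2, the variance is
  gamma(0) = sigma^2 * (1 + sum_i theta_i^2).
  sum_i theta_i^2 = (-0.554)^2 + (-0.217)^2 = 0.306916 + 0.047089 = 0.354005.
  gamma(0) = 5 * (1 + 0.354005) = 5 * 1.354005 = 6.770025, which rounds to 6.7700.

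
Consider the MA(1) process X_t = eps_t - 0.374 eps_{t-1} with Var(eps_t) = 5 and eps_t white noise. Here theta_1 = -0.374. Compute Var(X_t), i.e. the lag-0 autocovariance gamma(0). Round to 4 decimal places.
\gamma(0) = 5.6994

For an MA(q) process X_t = eps_t + sum_i theta_i eps_{t-i} with
Var(eps_t) = sigma^2, the variance is
  gamma(0) = sigma^2 * (1 + sum_i theta_i^2).
  sum_i theta_i^2 = (-0.374)^2 = 0.139876.
  gamma(0) = 5 * (1 + 0.139876) = 5 * 1.139876 = 5.69938, which rounds to 5.6994.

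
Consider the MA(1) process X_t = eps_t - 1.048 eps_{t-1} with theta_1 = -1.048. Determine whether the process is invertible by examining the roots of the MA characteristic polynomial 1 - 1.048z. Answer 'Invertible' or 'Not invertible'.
\text{Not invertible}

The MA(q) characteristic polynomial is P(z) = 1 - 1.048z.
Invertibility requires all roots to lie outside the unit circle, i.e. |z| > 1 for every root.
This is linear in z: 1 + (-1.048) z = 0  =>  z = -1/(-1.048) = 0.954198,  |z| = 0.954198.
Moduli of all roots: 0.9542.
All moduli strictly greater than 1? No.
Verdict: Not invertible.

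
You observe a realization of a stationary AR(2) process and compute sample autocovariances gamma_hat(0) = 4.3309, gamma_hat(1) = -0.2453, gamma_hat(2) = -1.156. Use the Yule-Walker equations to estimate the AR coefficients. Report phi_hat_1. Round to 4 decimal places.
\hat\phi_{1} = -0.0720

The Yule-Walker equations for an AR(p) process read, in matrix form,
  Gamma_p phi = r_p,   with   (Gamma_p)_{ij} = gamma(|i - j|),
                       (r_p)_i = gamma(i),   i,j = 1..p.
Substitute the sample gammas (Toeplitz matrix and right-hand side of size 2):
  Gamma_p = [[4.3309, -0.2453], [-0.2453, 4.3309]]
  r_p     = [-0.2453, -1.156]
Written out:
  4.3309 phi_1 - 0.2453 phi_2 = -0.2453
  -0.2453 phi_1 + 4.3309 phi_2 = -1.156
Solve by Cramer's rule:
  det = gamma(0)^2 - gamma(1)^2 = (4.3309)^2 - (-0.2453)^2 = 18.75669481 - 0.06017209 = 18.69652272
  phi_hat_1 = [gamma(1) gamma(0) - gamma(1) gamma(2)] / det = [(-0.2453)(4.3309) - (-0.2453)(-1.156)] / 18.69652272 = -1.34593657 / 18.69652272 = -0.072
  phi_hat_2 = [gamma(0) gamma(2) - gamma(1)^2] / det = [(4.3309)(-1.156) - (-0.2453)^2] / 18.69652272 = -5.06669249 / 18.69652272 = -0.271
So phi_hat = [-0.0720, -0.2710].
Therefore phi_hat_1 = -0.0720.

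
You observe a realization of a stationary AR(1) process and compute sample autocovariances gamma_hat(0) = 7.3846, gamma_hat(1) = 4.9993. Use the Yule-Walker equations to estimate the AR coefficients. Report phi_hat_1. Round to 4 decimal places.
\hat\phi_{1} = 0.6770

The Yule-Walker equations for an AR(p) process read, in matrix form,
  Gamma_p phi = r_p,   with   (Gamma_p)_{ij} = gamma(|i - j|),
                       (r_p)_i = gamma(i),   i,j = 1..p.
Substitute the sample gammas (Toeplitz matrix and right-hand side of size 1):
  Gamma_p = [[7.3846]]
  r_p     = [4.9993]
With p = 1 this is the single equation gamma(0) phi_1 = gamma(1):
  phi_hat_1 = gamma(1) / gamma(0) = 4.9993 / 7.3846 = 0.6770.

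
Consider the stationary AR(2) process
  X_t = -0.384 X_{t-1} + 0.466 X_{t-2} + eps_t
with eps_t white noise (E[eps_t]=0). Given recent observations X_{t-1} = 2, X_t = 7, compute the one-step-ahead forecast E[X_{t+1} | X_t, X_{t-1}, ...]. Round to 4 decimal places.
E[X_{t+1} \mid \mathcal F_t] = -1.7560

For an AR(p) model X_t = c + sum_i phi_i X_{t-i} + eps_t, the
one-step-ahead conditional mean is
  E[X_{t+1} | X_t, ...] = c + sum_i phi_i X_{t+1-i}.
Substitute known values:
  E[X_{t+1} | ...] = (-0.384) * (7) + (0.466) * (2)
                   = -1.7560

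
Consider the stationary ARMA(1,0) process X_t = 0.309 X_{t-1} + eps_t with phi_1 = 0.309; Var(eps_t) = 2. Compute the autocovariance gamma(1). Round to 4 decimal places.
\gamma(1) = 0.6832

Multiply the model equation by X_{t-k} and take expectations. With theta_0 = psi_0 = 1 and psi_j the MA(infinity) weights, this gives
  gamma(k) - sum_i phi_i gamma(k-i) = c_k,
  c_k = sigma^2 * sum_{j=k..q} theta_j psi_{j-k}   (c_k = 0 for k > q),
using gamma(-m) = gamma(m).
Pure AR (q = 0): c_0 = sigma^2 = 2, c_k = 0 for k >= 1.
Equations for k = 0 and k = 1 (AR order 1):
  gamma(0) = phi_1 gamma(1) + c_0
  gamma(1) = phi_1 gamma(0) + c_1
Substituting the second into the first: gamma(0) (1 - phi_1^2) = c_0 + phi_1 c_1, so
  gamma(0) = c_0 / (1 - phi_1^2) = 2 / (1 - (0.309)^2) = 2 / 0.904519 = 2.21112.
  gamma(1) = phi_1 gamma(0) = (0.309)(2.21112) = 0.683236.
Therefore gamma(1) = 0.6832 (to 4 decimal places).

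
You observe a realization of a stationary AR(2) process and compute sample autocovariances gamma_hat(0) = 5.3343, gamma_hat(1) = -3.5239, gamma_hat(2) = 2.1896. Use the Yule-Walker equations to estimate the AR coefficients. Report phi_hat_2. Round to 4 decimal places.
\hat\phi_{2} = -0.0460

The Yule-Walker equations for an AR(p) process read, in matrix form,
  Gamma_p phi = r_p,   with   (Gamma_p)_{ij} = gamma(|i - j|),
                       (r_p)_i = gamma(i),   i,j = 1..p.
Substitute the sample gammas (Toeplitz matrix and right-hand side of size 2):
  Gamma_p = [[5.3343, -3.5239], [-3.5239, 5.3343]]
  r_p     = [-3.5239, 2.1896]
Written out:
  5.3343 phi_1 - 3.5239 phi_2 = -3.5239
  -3.5239 phi_1 + 5.3343 phi_2 = 2.1896
Solve by Cramer's rule:
  det = gamma(0)^2 - gamma(1)^2 = (5.3343)^2 - (-3.5239)^2 = 28.45475649 - 12.41787121 = 16.03688528
  phi_hat_1 = [gamma(1) gamma(0) - gamma(1) gamma(2)] / det = [(-3.5239)(5.3343) - (-3.5239)(2.1896)] / 16.03688528 = -11.08160833 / 16.03688528 = -0.691
  phi_hat_2 = [gamma(0) gamma(2) - gamma(1)^2] / det = [(5.3343)(2.1896) - (-3.5239)^2] / 16.03688528 = -0.73788793 / 16.03688528 = -0.046
So phi_hat = [-0.6910, -0.0460].
Therefore phi_hat_2 = -0.0460.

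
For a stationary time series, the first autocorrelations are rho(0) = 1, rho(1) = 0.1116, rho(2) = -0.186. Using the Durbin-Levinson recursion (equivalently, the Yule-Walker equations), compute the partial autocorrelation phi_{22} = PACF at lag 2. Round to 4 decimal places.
\phi_{22} = -0.2010

The PACF at lag k is phi_{kk}, the last component of the solution
to the Yule-Walker system G_k phi = r_k where
  (G_k)_{ij} = rho(|i - j|), (r_k)_i = rho(i), i,j = 1..k.
Equivalently, Durbin-Levinson gives phi_{kk} iteratively:
  phi_{11} = rho(1)
  phi_{kk} = [rho(k) - sum_{j=1..k-1} phi_{k-1,j} rho(k-j)]
            / [1 - sum_{j=1..k-1} phi_{k-1,j} rho(j)],
  phi_{k,j} = phi_{k-1,j} - phi_{kk} phi_{k-1,k-j},  j = 1..k-1.
Step k = 1:
  phi_11 = rho(1) = 0.1116.
Step k = 2:
  phi_22 = [rho(2) - phi_11 rho(1)] / [1 - phi_11 rho(1)] = [-0.186 - (0.1116)(0.1116)] / [1 - (0.1116)(0.1116)]
         = -0.19845456 / 0.98754544 = -0.201.
Therefore phi_{22} = -0.2010.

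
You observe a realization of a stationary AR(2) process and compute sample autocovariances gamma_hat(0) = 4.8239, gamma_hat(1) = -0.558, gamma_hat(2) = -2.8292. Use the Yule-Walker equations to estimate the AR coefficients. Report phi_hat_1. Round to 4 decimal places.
\hat\phi_{1} = -0.1860

The Yule-Walker equations for an AR(p) process read, in matrix form,
  Gamma_p phi = r_p,   with   (Gamma_p)_{ij} = gamma(|i - j|),
                       (r_p)_i = gamma(i),   i,j = 1..p.
Substitute the sample gammas (Toeplitz matrix and right-hand side of size 2):
  Gamma_p = [[4.8239, -0.558], [-0.558, 4.8239]]
  r_p     = [-0.558, -2.8292]
Written out:
  4.8239 phi_1 - 0.558 phi_2 = -0.558
  -0.558 phi_1 + 4.8239 phi_2 = -2.8292
Solve by Cramer's rule:
  det = gamma(0)^2 - gamma(1)^2 = (4.8239)^2 - (-0.558)^2 = 23.27001121 - 0.311364 = 22.95864721
  phi_hat_1 = [gamma(1) gamma(0) - gamma(1) gamma(2)] / det = [(-0.558)(4.8239) - (-0.558)(-2.8292)] / 22.95864721 = -4.2704298 / 22.95864721 = -0.186
  phi_hat_2 = [gamma(0) gamma(2) - gamma(1)^2] / det = [(4.8239)(-2.8292) - (-0.558)^2] / 22.95864721 = -13.95914188 / 22.95864721 = -0.608
So phi_hat = [-0.1860, -0.6080].
Therefore phi_hat_1 = -0.1860.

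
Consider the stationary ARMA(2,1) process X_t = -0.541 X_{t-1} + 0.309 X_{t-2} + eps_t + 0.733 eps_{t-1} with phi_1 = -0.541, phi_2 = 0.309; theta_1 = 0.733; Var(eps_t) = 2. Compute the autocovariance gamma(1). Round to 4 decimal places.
\gamma(1) = 0.3793

Multiply the model equation by X_{t-k} and take expectations. With theta_0 = psi_0 = 1 and psi_j the MA(infinity) weights, this gives
  gamma(k) - sum_i phi_i gamma(k-i) = c_k,
  c_k = sigma^2 * sum_{j=k..q} theta_j psi_{j-k}   (c_k = 0 for k > q),
using gamma(-m) = gamma(m).
psi-weights needed (psi_j = theta_j + sum_i phi_i psi_{j-i}):
  psi_1 = theta_1 + phi_1 = 0.733 + (-0.541) = 0.192
Right-hand sides:
  c_0 = sigma^2 (1 + theta_1 psi_1) = 2 * (1 + (0.733)(0.192)) = 2 * 1.140736 = 2.281472
  c_1 = sigma^2 theta_1 = 2 * (0.733) = 1.466
  c_2 = 0
Equations for k = 0, 1, 2 (AR order 2, c_2 = 0):
  (E0) gamma(0) = phi_1 gamma(1) + phi_2 gamma(2) + c_0
  (E1) gamma(1) = phi_1 gamma(0) + phi_2 gamma(1) + c_1
  (E2) gamma(2) = phi_1 gamma(1) + phi_2 gamma(0)
From (E1): gamma(1) = A gamma(0) + B with
  A = phi_1 / (1 - phi_2) = -0.541 / 0.691 = -0.782923,   B = c_1 / (1 - phi_2) = 1.466 / 0.691 = 2.121563.
Insert (E2) into (E0): gamma(0) (1 - phi_2^2) = phi_1 (1 + phi_2) gamma(1) + c_0.
  phi_1 (1 + phi_2) = (-0.541)(1.309) = -0.708169,   1 - phi_2^2 = 0.904519.
Replace gamma(1) by A gamma(0) + B and collect gamma(0):
  gamma(0) [0.904519 - (-0.708169)(-0.782923)] = (-0.708169)(2.121563) + 2.281472
  gamma(0) * 0.350077 = 0.779047
  gamma(0) = 0.779047 / 0.350077 = 2.225359.
  gamma(1) = A gamma(0) + B = (-0.782923)(2.225359) + (2.121563) = 0.379278.
Therefore gamma(1) = 0.3793 (to 4 decimal places).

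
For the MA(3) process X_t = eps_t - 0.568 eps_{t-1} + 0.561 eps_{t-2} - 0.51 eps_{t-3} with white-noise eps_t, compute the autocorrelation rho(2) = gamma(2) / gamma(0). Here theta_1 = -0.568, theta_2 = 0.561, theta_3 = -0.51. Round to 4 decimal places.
\rho(2) = 0.4483

For an MA(q) process with theta_0 = 1, the autocovariance is
  gamma(k) = sigma^2 * sum_{i=0..q-k} theta_i * theta_{i+k},
and rho(k) = gamma(k) / gamma(0). Sigma^2 cancels.
  numerator   = (1)*(0.561) + (-0.568)*(-0.51) = 0.85068.
  denominator = (1)^2 + (-0.568)^2 + (0.561)^2 + (-0.51)^2 = 1.897445.
  rho(2) = 0.85068 / 1.897445 = 0.4483.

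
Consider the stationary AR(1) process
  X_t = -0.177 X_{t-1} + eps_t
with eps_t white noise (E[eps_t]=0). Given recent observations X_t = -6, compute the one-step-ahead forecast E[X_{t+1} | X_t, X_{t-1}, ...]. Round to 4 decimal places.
E[X_{t+1} \mid \mathcal F_t] = 1.0620

For an AR(p) model X_t = c + sum_i phi_i X_{t-i} + eps_t, the
one-step-ahead conditional mean is
  E[X_{t+1} | X_t, ...] = c + sum_i phi_i X_{t+1-i}.
Substitute known values:
  E[X_{t+1} | ...] = (-0.177) * (-6)
                   = 1.0620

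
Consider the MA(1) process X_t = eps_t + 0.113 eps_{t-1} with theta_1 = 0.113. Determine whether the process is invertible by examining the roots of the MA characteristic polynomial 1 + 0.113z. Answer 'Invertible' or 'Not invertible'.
\text{Invertible}

The MA(q) characteristic polynomial is P(z) = 1 + 0.113z.
Invertibility requires all roots to lie outside the unit circle, i.e. |z| > 1 for every root.
This is linear in z: 1 + (0.113) z = 0  =>  z = -1/(0.113) = -8.849558,  |z| = 8.849558.
Moduli of all roots: 8.8496.
All moduli strictly greater than 1? Yes.
Verdict: Invertible.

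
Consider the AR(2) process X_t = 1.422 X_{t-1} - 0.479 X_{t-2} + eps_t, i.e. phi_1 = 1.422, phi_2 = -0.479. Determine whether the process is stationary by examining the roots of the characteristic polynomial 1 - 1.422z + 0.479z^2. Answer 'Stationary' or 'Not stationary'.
\text{Stationary}

The AR(p) characteristic polynomial is P(z) = 1 - 1.422z + 0.479z^2.
Stationarity requires all roots to lie outside the unit circle, i.e. |z| > 1 for every root.
Set 1 + (-1.422) z + (0.479) z^2 = 0, i.e. a z^2 + b z + c = 0 with a = 0.479, b = -1.422, c = 1.
Discriminant D = b^2 - 4ac = (-1.422)^2 - 4*(0.479)*1 = 2.022084 - (1.916) = 0.106084.
D >= 0, so the roots are real: z = (-b +/- sqrt(D)) / (2a) = (1.422 +/- 0.325705) / (0.958).
  z_1 = (1.422 + 0.325705) / (0.958) = 1.8243,   |z_1| = 1.8243.
  z_2 = (1.422 - 0.325705) / (0.958) = 1.1444,   |z_2| = 1.1444.
Moduli of all roots: 1.8243, 1.1444.
All moduli strictly greater than 1? Yes.
Verdict: Stationary.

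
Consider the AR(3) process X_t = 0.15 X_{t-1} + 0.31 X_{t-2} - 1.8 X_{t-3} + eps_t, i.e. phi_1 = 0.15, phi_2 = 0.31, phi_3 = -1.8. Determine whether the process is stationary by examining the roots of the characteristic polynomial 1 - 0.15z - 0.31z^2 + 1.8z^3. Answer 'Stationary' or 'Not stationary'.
\text{Not stationary}

The AR(p) characteristic polynomial is P(z) = 1 - 0.15z - 0.31z^2 + 1.8z^3.
Stationarity requires all roots to lie outside the unit circle, i.e. |z| > 1 for every root.
Degree 3: look for a simple real root z0 first, then factor out (1 - z/z0) and solve the remaining quadratic.
Testing z0 = -0.8: P(-0.8) = 1 + (-0.15)(-0.8) + (-0.31)(-0.8)^2 + (1.8)(-0.8)^3
  = 1 + (0.12) + (-0.1984) + (-0.9216) = 0.  So z_0 = -0.8 is a root, |z_0| = 0.8.
Divide out the factor (1 + 1.25 z) = (1 - z/z0) (since 1/z0 = -1.25):
  P(z) = (1 + 1.25 z)(1 + (-1.4) z + (1.44) z^2)
  [check: z-coef -1.4 - (-1.25) = -0.15; z^2-coef 1.44 - (-1.25)(-1.4) = -0.31; z^3-coef -(-1.25)(1.44) = 1.8.]
Remaining roots from the quadratic factor 1 + (-1.4) z + (1.44) z^2:
  Set 1 + (-1.4) z + (1.44) z^2 = 0, i.e. a z^2 + b z + c = 0 with a = 1.44, b = -1.4, c = 1.
  Discriminant D = b^2 - 4ac = (-1.4)^2 - 4*(1.44)*1 = 1.96 - (5.76) = -3.8.
  D < 0, so the roots are the complex-conjugate pair z = (-b +/- i sqrt(-D)) / (2a) = 0.4861 +/- 0.6769i.
  For a conjugate pair |z|^2 = z * conj(z) = (product of roots) = c/a = 1/(1.44) = 0.694444, so |z| = sqrt(0.694444) = 0.8333 for both roots.
Moduli of all roots: 0.8000, 0.8333, 0.8333.
All moduli strictly greater than 1? No.
Verdict: Not stationary.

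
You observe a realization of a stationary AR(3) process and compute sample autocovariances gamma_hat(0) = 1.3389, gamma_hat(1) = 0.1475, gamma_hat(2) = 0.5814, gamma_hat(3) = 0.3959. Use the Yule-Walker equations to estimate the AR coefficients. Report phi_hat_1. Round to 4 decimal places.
\hat\phi_{1} = -0.0540

The Yule-Walker equations for an AR(p) process read, in matrix form,
  Gamma_p phi = r_p,   with   (Gamma_p)_{ij} = gamma(|i - j|),
                       (r_p)_i = gamma(i),   i,j = 1..p.
Substitute the sample gammas (Toeplitz matrix and right-hand side of size 3):
  Gamma_p = [[1.3389, 0.1475, 0.5814], [0.1475, 1.3389, 0.1475], [0.5814, 0.1475, 1.3389]]
  r_p     = [0.1475, 0.5814, 0.3959]
Written out (R1..R3):
  (R1) 1.3389 phi_1 + 0.1475 phi_2 + 0.5814 phi_3 = 0.1475
  (R2) 0.1475 phi_1 + 1.3389 phi_2 + 0.1475 phi_3 = 0.5814
  (R3) 0.5814 phi_1 + 0.1475 phi_2 + 1.3389 phi_3 = 0.3959
Gaussian elimination:
  R2 <- R2 - (0.1475/1.3389) R1 = R2 - (0.110165) R1:  1.322651 phi_2 + 0.08345 phi_3 = 0.565151
  R3 <- R3 - (0.5814/1.3389) R1 = R3 - (0.434237) R1:  0.08345 phi_2 + 1.086435 phi_3 = 0.33185
  R3 <- R3 - (0.08345/1.322651) R2 = R3 - (0.063093) R2:  1.081169 phi_3 = 0.296193
Back-substitution:
  phi_hat_3 = 0.296193 / 1.081169 = 0.273956
  phi_hat_2 = (0.565151 - (0.08345)(0.273956)) / 1.322651 = 0.410002
  phi_hat_1 = (0.1475 - (0.1475)(0.410002) - (0.5814)(0.273956)) / 1.3389 = -0.053965
So phi_hat = [-0.0540, 0.4100, 0.2740].
Therefore phi_hat_1 = -0.0540.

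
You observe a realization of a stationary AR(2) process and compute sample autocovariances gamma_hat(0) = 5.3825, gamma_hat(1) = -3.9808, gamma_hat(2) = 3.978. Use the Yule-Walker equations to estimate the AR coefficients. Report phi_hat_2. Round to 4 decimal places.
\hat\phi_{2} = 0.4240

The Yule-Walker equations for an AR(p) process read, in matrix form,
  Gamma_p phi = r_p,   with   (Gamma_p)_{ij} = gamma(|i - j|),
                       (r_p)_i = gamma(i),   i,j = 1..p.
Substitute the sample gammas (Toeplitz matrix and right-hand side of size 2):
  Gamma_p = [[5.3825, -3.9808], [-3.9808, 5.3825]]
  r_p     = [-3.9808, 3.978]
Written out:
  5.3825 phi_1 - 3.9808 phi_2 = -3.9808
  -3.9808 phi_1 + 5.3825 phi_2 = 3.978
Solve by Cramer's rule:
  det = gamma(0)^2 - gamma(1)^2 = (5.3825)^2 - (-3.9808)^2 = 28.97130625 - 15.84676864 = 13.12453761
  phi_hat_1 = [gamma(1) gamma(0) - gamma(1) gamma(2)] / det = [(-3.9808)(5.3825) - (-3.9808)(3.978)] / 13.12453761 = -5.5910336 / 13.12453761 = -0.426
  phi_hat_2 = [gamma(0) gamma(2) - gamma(1)^2] / det = [(5.3825)(3.978) - (-3.9808)^2] / 13.12453761 = 5.56481636 / 13.12453761 = 0.424
So phi_hat = [-0.4260, 0.4240].
Therefore phi_hat_2 = 0.4240.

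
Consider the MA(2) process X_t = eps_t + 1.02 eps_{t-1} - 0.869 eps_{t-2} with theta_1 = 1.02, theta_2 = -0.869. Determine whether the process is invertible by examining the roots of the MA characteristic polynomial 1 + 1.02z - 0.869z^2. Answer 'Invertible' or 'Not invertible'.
\text{Not invertible}

The MA(q) characteristic polynomial is P(z) = 1 + 1.02z - 0.869z^2.
Invertibility requires all roots to lie outside the unit circle, i.e. |z| > 1 for every root.
Set 1 + (1.02) z + (-0.869) z^2 = 0, i.e. a z^2 + b z + c = 0 with a = -0.869, b = 1.02, c = 1.
Discriminant D = b^2 - 4ac = (1.02)^2 - 4*(-0.869)*1 = 1.0404 - (-3.476) = 4.5164.
D >= 0, so the roots are real: z = (-b +/- sqrt(D)) / (2a) = (-1.02 +/- 2.125182) / (-1.738).
  z_1 = (-1.02 + 2.125182) / (-1.738) = -0.6359,   |z_1| = 0.6359.
  z_2 = (-1.02 - 2.125182) / (-1.738) = 1.8097,   |z_2| = 1.8097.
Moduli of all roots: 0.6359, 1.8097.
All moduli strictly greater than 1? No.
Verdict: Not invertible.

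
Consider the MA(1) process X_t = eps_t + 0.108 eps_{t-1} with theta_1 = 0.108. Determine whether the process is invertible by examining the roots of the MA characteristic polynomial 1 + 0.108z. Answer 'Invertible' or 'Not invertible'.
\text{Invertible}

The MA(q) characteristic polynomial is P(z) = 1 + 0.108z.
Invertibility requires all roots to lie outside the unit circle, i.e. |z| > 1 for every root.
This is linear in z: 1 + (0.108) z = 0  =>  z = -1/(0.108) = -9.259259,  |z| = 9.259259.
Moduli of all roots: 9.2593.
All moduli strictly greater than 1? Yes.
Verdict: Invertible.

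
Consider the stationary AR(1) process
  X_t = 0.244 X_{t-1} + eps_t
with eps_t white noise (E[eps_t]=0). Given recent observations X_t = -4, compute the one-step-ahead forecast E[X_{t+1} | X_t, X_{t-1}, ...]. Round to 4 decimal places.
E[X_{t+1} \mid \mathcal F_t] = -0.9760

For an AR(p) model X_t = c + sum_i phi_i X_{t-i} + eps_t, the
one-step-ahead conditional mean is
  E[X_{t+1} | X_t, ...] = c + sum_i phi_i X_{t+1-i}.
Substitute known values:
  E[X_{t+1} | ...] = (0.244) * (-4)
                   = -0.9760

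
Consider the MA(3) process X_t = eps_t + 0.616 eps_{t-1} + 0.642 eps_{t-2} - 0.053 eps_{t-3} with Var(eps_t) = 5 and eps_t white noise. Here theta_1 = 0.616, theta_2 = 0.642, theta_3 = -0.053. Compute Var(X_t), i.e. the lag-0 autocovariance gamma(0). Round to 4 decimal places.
\gamma(0) = 8.9721

For an MA(q) process X_t = eps_t + sum_i theta_i eps_{t-i} with
Var(eps_t) = sigma^2, the variance is
  gamma(0) = sigma^2 * (1 + sum_i theta_i^2).
  sum_i theta_i^2 = (0.616)^2 + (0.642)^2 + (-0.053)^2 = 0.379456 + 0.412164 + 0.002809 = 0.794429.
  gamma(0) = 5 * (1 + 0.794429) = 5 * 1.794429 = 8.972145, which rounds to 8.9721.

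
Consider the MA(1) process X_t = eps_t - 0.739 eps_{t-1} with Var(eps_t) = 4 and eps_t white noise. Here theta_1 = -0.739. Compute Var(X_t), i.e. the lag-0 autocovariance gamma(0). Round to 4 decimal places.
\gamma(0) = 6.1845

For an MA(q) process X_t = eps_t + sum_i theta_i eps_{t-i} with
Var(eps_t) = sigma^2, the variance is
  gamma(0) = sigma^2 * (1 + sum_i theta_i^2).
  sum_i theta_i^2 = (-0.739)^2 = 0.546121.
  gamma(0) = 4 * (1 + 0.546121) = 4 * 1.546121 = 6.184484, which rounds to 6.1845.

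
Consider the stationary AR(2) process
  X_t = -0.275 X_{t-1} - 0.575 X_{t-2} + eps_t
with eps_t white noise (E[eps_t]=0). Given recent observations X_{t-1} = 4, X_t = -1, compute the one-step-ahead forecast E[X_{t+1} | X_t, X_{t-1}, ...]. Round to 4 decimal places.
E[X_{t+1} \mid \mathcal F_t] = -2.0250

For an AR(p) model X_t = c + sum_i phi_i X_{t-i} + eps_t, the
one-step-ahead conditional mean is
  E[X_{t+1} | X_t, ...] = c + sum_i phi_i X_{t+1-i}.
Substitute known values:
  E[X_{t+1} | ...] = (-0.275) * (-1) + (-0.575) * (4)
                   = -2.0250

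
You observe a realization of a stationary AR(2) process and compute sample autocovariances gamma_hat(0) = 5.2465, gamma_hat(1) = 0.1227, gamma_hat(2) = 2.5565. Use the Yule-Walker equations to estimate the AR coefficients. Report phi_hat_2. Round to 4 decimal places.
\hat\phi_{2} = 0.4870

The Yule-Walker equations for an AR(p) process read, in matrix form,
  Gamma_p phi = r_p,   with   (Gamma_p)_{ij} = gamma(|i - j|),
                       (r_p)_i = gamma(i),   i,j = 1..p.
Substitute the sample gammas (Toeplitz matrix and right-hand side of size 2):
  Gamma_p = [[5.2465, 0.1227], [0.1227, 5.2465]]
  r_p     = [0.1227, 2.5565]
Written out:
  5.2465 phi_1 + 0.1227 phi_2 = 0.1227
  0.1227 phi_1 + 5.2465 phi_2 = 2.5565
Solve by Cramer's rule:
  det = gamma(0)^2 - gamma(1)^2 = (5.2465)^2 - (0.1227)^2 = 27.52576225 - 0.01505529 = 27.51070696
  phi_hat_1 = [gamma(1) gamma(0) - gamma(1) gamma(2)] / det = [(0.1227)(5.2465) - (0.1227)(2.5565)] / 27.51070696 = 0.330063 / 27.51070696 = 0.012
  phi_hat_2 = [gamma(0) gamma(2) - gamma(1)^2] / det = [(5.2465)(2.5565) - (0.1227)^2] / 27.51070696 = 13.39762196 / 27.51070696 = 0.487
So phi_hat = [0.0120, 0.4870].
Therefore phi_hat_2 = 0.4870.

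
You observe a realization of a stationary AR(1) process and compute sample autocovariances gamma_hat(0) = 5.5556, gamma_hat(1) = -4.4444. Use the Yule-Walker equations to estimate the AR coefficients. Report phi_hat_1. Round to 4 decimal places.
\hat\phi_{1} = -0.8000

The Yule-Walker equations for an AR(p) process read, in matrix form,
  Gamma_p phi = r_p,   with   (Gamma_p)_{ij} = gamma(|i - j|),
                       (r_p)_i = gamma(i),   i,j = 1..p.
Substitute the sample gammas (Toeplitz matrix and right-hand side of size 1):
  Gamma_p = [[5.5556]]
  r_p     = [-4.4444]
With p = 1 this is the single equation gamma(0) phi_1 = gamma(1):
  phi_hat_1 = gamma(1) / gamma(0) = -4.4444 / 5.5556 = -0.8000.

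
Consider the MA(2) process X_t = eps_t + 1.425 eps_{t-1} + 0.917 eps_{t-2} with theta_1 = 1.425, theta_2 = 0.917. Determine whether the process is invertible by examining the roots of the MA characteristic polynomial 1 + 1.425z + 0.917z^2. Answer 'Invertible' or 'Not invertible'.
\text{Invertible}

The MA(q) characteristic polynomial is P(z) = 1 + 1.425z + 0.917z^2.
Invertibility requires all roots to lie outside the unit circle, i.e. |z| > 1 for every root.
Set 1 + (1.425) z + (0.917) z^2 = 0, i.e. a z^2 + b z + c = 0 with a = 0.917, b = 1.425, c = 1.
Discriminant D = b^2 - 4ac = (1.425)^2 - 4*(0.917)*1 = 2.030625 - (3.668) = -1.637375.
D < 0, so the roots are the complex-conjugate pair z = (-b +/- i sqrt(-D)) / (2a) = -0.777 +/- 0.6977i.
For a conjugate pair |z|^2 = z * conj(z) = (product of roots) = c/a = 1/(0.917) = 1.090513, so |z| = sqrt(1.090513) = 1.0443 for both roots.
Moduli of all roots: 1.0443, 1.0443.
All moduli strictly greater than 1? Yes.
Verdict: Invertible.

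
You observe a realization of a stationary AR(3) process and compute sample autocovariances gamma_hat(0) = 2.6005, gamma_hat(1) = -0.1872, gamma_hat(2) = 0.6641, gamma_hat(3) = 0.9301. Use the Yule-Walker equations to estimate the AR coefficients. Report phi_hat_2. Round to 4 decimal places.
\hat\phi_{2} = 0.2740

The Yule-Walker equations for an AR(p) process read, in matrix form,
  Gamma_p phi = r_p,   with   (Gamma_p)_{ij} = gamma(|i - j|),
                       (r_p)_i = gamma(i),   i,j = 1..p.
Substitute the sample gammas (Toeplitz matrix and right-hand side of size 3):
  Gamma_p = [[2.6005, -0.1872, 0.6641], [-0.1872, 2.6005, -0.1872], [0.6641, -0.1872, 2.6005]]
  r_p     = [-0.1872, 0.6641, 0.9301]
Written out (R1..R3):
  (R1) 2.6005 phi_1 - 0.1872 phi_2 + 0.6641 phi_3 = -0.1872
  (R2) -0.1872 phi_1 + 2.6005 phi_2 - 0.1872 phi_3 = 0.6641
  (R3) 0.6641 phi_1 - 0.1872 phi_2 + 2.6005 phi_3 = 0.9301
Gaussian elimination:
  R2 <- R2 - (-0.1872/2.6005) R1 = R2 - (-0.071986) R1:  2.587024 phi_2 - 0.139394 phi_3 = 0.650624
  R3 <- R3 - (0.6641/2.6005) R1 = R3 - (0.255374) R1:  -0.139394 phi_2 + 2.430906 phi_3 = 0.977906
  R3 <- R3 - (-0.139394/2.587024) R2 = R3 - (-0.053882) R2:  2.423395 phi_3 = 1.012963
Back-substitution:
  phi_hat_3 = 1.012963 / 2.423395 = 0.417993
  phi_hat_2 = (0.650624 - (-0.139394)(0.417993)) / 2.587024 = 0.274018
  phi_hat_1 = (-0.1872 - (-0.1872)(0.274018) - (0.6641)(0.417993)) / 2.6005 = -0.159005
So phi_hat = [-0.1590, 0.2740, 0.4180].
Therefore phi_hat_2 = 0.2740.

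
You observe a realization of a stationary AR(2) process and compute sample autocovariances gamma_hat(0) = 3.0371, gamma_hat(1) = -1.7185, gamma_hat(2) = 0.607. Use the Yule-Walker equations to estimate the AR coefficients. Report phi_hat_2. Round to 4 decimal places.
\hat\phi_{2} = -0.1770

The Yule-Walker equations for an AR(p) process read, in matrix form,
  Gamma_p phi = r_p,   with   (Gamma_p)_{ij} = gamma(|i - j|),
                       (r_p)_i = gamma(i),   i,j = 1..p.
Substitute the sample gammas (Toeplitz matrix and right-hand side of size 2):
  Gamma_p = [[3.0371, -1.7185], [-1.7185, 3.0371]]
  r_p     = [-1.7185, 0.607]
Written out:
  3.0371 phi_1 - 1.7185 phi_2 = -1.7185
  -1.7185 phi_1 + 3.0371 phi_2 = 0.607
Solve by Cramer's rule:
  det = gamma(0)^2 - gamma(1)^2 = (3.0371)^2 - (-1.7185)^2 = 9.22397641 - 2.95324225 = 6.27073416
  phi_hat_1 = [gamma(1) gamma(0) - gamma(1) gamma(2)] / det = [(-1.7185)(3.0371) - (-1.7185)(0.607)] / 6.27073416 = -4.17612685 / 6.27073416 = -0.666
  phi_hat_2 = [gamma(0) gamma(2) - gamma(1)^2] / det = [(3.0371)(0.607) - (-1.7185)^2] / 6.27073416 = -1.10972255 / 6.27073416 = -0.177
So phi_hat = [-0.6660, -0.1770].
Therefore phi_hat_2 = -0.1770.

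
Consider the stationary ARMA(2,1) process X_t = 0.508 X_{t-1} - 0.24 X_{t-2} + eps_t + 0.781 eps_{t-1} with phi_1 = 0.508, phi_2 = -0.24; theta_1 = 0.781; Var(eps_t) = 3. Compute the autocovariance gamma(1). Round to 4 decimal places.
\gamma(1) = 5.4155

Multiply the model equation by X_{t-k} and take expectations. With theta_0 = psi_0 = 1 and psi_j the MA(infinity) weights, this gives
  gamma(k) - sum_i phi_i gamma(k-i) = c_k,
  c_k = sigma^2 * sum_{j=k..q} theta_j psi_{j-k}   (c_k = 0 for k > q),
using gamma(-m) = gamma(m).
psi-weights needed (psi_j = theta_j + sum_i phi_i psi_{j-i}):
  psi_1 = theta_1 + phi_1 = 0.781 + (0.508) = 1.289
Right-hand sides:
  c_0 = sigma^2 (1 + theta_1 psi_1) = 3 * (1 + (0.781)(1.289)) = 3 * 2.006709 = 6.020127
  c_1 = sigma^2 theta_1 = 3 * (0.781) = 2.343
  c_2 = 0
Equations for k = 0, 1, 2 (AR order 2, c_2 = 0):
  (E0) gamma(0) = phi_1 gamma(1) + phi_2 gamma(2) + c_0
  (E1) gamma(1) = phi_1 gamma(0) + phi_2 gamma(1) + c_1
  (E2) gamma(2) = phi_1 gamma(1) + phi_2 gamma(0)
From (E1): gamma(1) = A gamma(0) + B with
  A = phi_1 / (1 - phi_2) = 0.508 / 1.24 = 0.409677,   B = c_1 / (1 - phi_2) = 2.343 / 1.24 = 1.889516.
Insert (E2) into (E0): gamma(0) (1 - phi_2^2) = phi_1 (1 + phi_2) gamma(1) + c_0.
  phi_1 (1 + phi_2) = (0.508)(0.76) = 0.38608,   1 - phi_2^2 = 0.9424.
Replace gamma(1) by A gamma(0) + B and collect gamma(0):
  gamma(0) [0.9424 - (0.38608)(0.409677)] = (0.38608)(1.889516) + 6.020127
  gamma(0) * 0.784232 = 6.749631
  gamma(0) = 6.749631 / 0.784232 = 8.60668.
  gamma(1) = A gamma(0) + B = (0.409677)(8.60668) + (1.889516) = 5.415478.
Therefore gamma(1) = 5.4155 (to 4 decimal places).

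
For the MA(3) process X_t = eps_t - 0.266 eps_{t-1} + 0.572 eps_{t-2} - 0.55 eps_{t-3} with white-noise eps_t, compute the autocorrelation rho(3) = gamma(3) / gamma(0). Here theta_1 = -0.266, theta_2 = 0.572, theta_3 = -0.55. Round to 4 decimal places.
\rho(3) = -0.3234

For an MA(q) process with theta_0 = 1, the autocovariance is
  gamma(k) = sigma^2 * sum_{i=0..q-k} theta_i * theta_{i+k},
and rho(k) = gamma(k) / gamma(0). Sigma^2 cancels.
  numerator   = (1)*(-0.55) = -0.55.
  denominator = (1)^2 + (-0.266)^2 + (0.572)^2 + (-0.55)^2 = 1.70044.
  rho(3) = -0.55 / 1.70044 = -0.3234.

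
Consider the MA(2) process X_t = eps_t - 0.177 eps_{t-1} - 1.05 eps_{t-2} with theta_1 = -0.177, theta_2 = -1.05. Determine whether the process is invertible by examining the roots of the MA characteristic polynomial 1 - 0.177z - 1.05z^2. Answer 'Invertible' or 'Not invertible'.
\text{Not invertible}

The MA(q) characteristic polynomial is P(z) = 1 - 0.177z - 1.05z^2.
Invertibility requires all roots to lie outside the unit circle, i.e. |z| > 1 for every root.
Set 1 + (-0.177) z + (-1.05) z^2 = 0, i.e. a z^2 + b z + c = 0 with a = -1.05, b = -0.177, c = 1.
Discriminant D = b^2 - 4ac = (-0.177)^2 - 4*(-1.05)*1 = 0.031329 - (-4.2) = 4.231329.
D >= 0, so the roots are real: z = (-b +/- sqrt(D)) / (2a) = (0.177 +/- 2.057019) / (-2.1).
  z_1 = (0.177 + 2.057019) / (-2.1) = -1.0638,   |z_1| = 1.0638.
  z_2 = (0.177 - 2.057019) / (-2.1) = 0.8952,   |z_2| = 0.8952.
Moduli of all roots: 1.0638, 0.8952.
All moduli strictly greater than 1? No.
Verdict: Not invertible.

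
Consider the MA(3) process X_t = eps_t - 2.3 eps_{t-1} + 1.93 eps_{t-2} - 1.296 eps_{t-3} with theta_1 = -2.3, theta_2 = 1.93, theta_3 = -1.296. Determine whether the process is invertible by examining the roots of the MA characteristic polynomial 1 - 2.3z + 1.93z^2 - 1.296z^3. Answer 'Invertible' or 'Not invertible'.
\text{Not invertible}

The MA(q) characteristic polynomial is P(z) = 1 - 2.3z + 1.93z^2 - 1.296z^3.
Invertibility requires all roots to lie outside the unit circle, i.e. |z| > 1 for every root.
Degree 3: look for a simple real root z0 first, then factor out (1 - z/z0) and solve the remaining quadratic.
Testing z0 = 0.625: P(0.625) = 1 + (-2.3)(0.625) + (1.93)(0.625)^2 + (-1.296)(0.625)^3
  = 1 + (-1.4375) + (0.753906) + (-0.316406) = 0.  So z_0 = 0.625 is a root, |z_0| = 0.625.
Divide out the factor (1 - 1.6 z) = (1 - z/z0) (since 1/z0 = 1.6):
  P(z) = (1 - 1.6 z)(1 + (-0.7) z + (0.81) z^2)
  [check: z-coef -0.7 - (1.6) = -2.3; z^2-coef 0.81 - (1.6)(-0.7) = 1.93; z^3-coef -(1.6)(0.81) = -1.296.]
Remaining roots from the quadratic factor 1 + (-0.7) z + (0.81) z^2:
  Set 1 + (-0.7) z + (0.81) z^2 = 0, i.e. a z^2 + b z + c = 0 with a = 0.81, b = -0.7, c = 1.
  Discriminant D = b^2 - 4ac = (-0.7)^2 - 4*(0.81)*1 = 0.49 - (3.24) = -2.75.
  D < 0, so the roots are the complex-conjugate pair z = (-b +/- i sqrt(-D)) / (2a) = 0.4321 +/- 1.0236i.
  For a conjugate pair |z|^2 = z * conj(z) = (product of roots) = c/a = 1/(0.81) = 1.234568, so |z| = sqrt(1.234568) = 1.1111 for both roots.
Moduli of all roots: 0.6250, 1.1111, 1.1111.
All moduli strictly greater than 1? No.
Verdict: Not invertible.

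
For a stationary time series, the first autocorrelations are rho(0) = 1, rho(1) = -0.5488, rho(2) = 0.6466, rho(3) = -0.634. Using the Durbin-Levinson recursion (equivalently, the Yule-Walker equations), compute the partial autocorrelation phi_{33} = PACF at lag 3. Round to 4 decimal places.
\phi_{33} = -0.3471

The PACF at lag k is phi_{kk}, the last component of the solution
to the Yule-Walker system G_k phi = r_k where
  (G_k)_{ij} = rho(|i - j|), (r_k)_i = rho(i), i,j = 1..k.
Equivalently, Durbin-Levinson gives phi_{kk} iteratively:
  phi_{11} = rho(1)
  phi_{kk} = [rho(k) - sum_{j=1..k-1} phi_{k-1,j} rho(k-j)]
            / [1 - sum_{j=1..k-1} phi_{k-1,j} rho(j)],
  phi_{k,j} = phi_{k-1,j} - phi_{kk} phi_{k-1,k-j},  j = 1..k-1.
Step k = 1:
  phi_11 = rho(1) = -0.5488.
Step k = 2:
  phi_22 = [rho(2) - phi_11 rho(1)] / [1 - phi_11 rho(1)] = [0.6466 - (-0.5488)(-0.5488)] / [1 - (-0.5488)(-0.5488)]
         = 0.34541856 / 0.69881856 = 0.494289.
  Update: phi_21 = phi_11 - phi_22 phi_11 = -0.5488 - (0.494289)(-0.5488) = -0.277534.
Step k = 3:
  phi_33 = [rho(3) - phi_21 rho(2) - phi_22 rho(1)] / [1 - phi_21 rho(1) - phi_22 rho(2)]
    numerator   = -0.634 - (-0.277534)(0.6466) - (0.494289)(-0.5488) = -0.18328052
    denominator = 1 - (-0.277534)(-0.5488) - (0.494289)(0.6466) = 0.52808185
  phi_33 = -0.18328052 / 0.52808185 = -0.3471.
Therefore phi_{33} = -0.3471.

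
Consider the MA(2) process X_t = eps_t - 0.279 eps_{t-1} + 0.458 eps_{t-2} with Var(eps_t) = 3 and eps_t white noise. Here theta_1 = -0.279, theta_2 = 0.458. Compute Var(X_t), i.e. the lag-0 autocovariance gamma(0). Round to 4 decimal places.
\gamma(0) = 3.8628

For an MA(q) process X_t = eps_t + sum_i theta_i eps_{t-i} with
Var(eps_t) = sigma^2, the variance is
  gamma(0) = sigma^2 * (1 + sum_i theta_i^2).
  sum_i theta_i^2 = (-0.279)^2 + (0.458)^2 = 0.077841 + 0.209764 = 0.287605.
  gamma(0) = 3 * (1 + 0.287605) = 3 * 1.287605 = 3.862815, which rounds to 3.8628.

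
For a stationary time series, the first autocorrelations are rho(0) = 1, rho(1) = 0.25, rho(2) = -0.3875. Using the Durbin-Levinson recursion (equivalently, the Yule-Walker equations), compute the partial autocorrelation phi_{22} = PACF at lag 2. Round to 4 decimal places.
\phi_{22} = -0.4800

The PACF at lag k is phi_{kk}, the last component of the solution
to the Yule-Walker system G_k phi = r_k where
  (G_k)_{ij} = rho(|i - j|), (r_k)_i = rho(i), i,j = 1..k.
Equivalently, Durbin-Levinson gives phi_{kk} iteratively:
  phi_{11} = rho(1)
  phi_{kk} = [rho(k) - sum_{j=1..k-1} phi_{k-1,j} rho(k-j)]
            / [1 - sum_{j=1..k-1} phi_{k-1,j} rho(j)],
  phi_{k,j} = phi_{k-1,j} - phi_{kk} phi_{k-1,k-j},  j = 1..k-1.
Step k = 1:
  phi_11 = rho(1) = 0.25.
Step k = 2:
  phi_22 = [rho(2) - phi_11 rho(1)] / [1 - phi_11 rho(1)] = [-0.3875 - (0.25)(0.25)] / [1 - (0.25)(0.25)]
         = -0.45 / 0.9375 = -0.48.
Therefore phi_{22} = -0.4800.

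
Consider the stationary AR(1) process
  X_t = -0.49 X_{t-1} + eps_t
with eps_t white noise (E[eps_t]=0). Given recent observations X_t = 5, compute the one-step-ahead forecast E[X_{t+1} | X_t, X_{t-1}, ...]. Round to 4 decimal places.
E[X_{t+1} \mid \mathcal F_t] = -2.4500

For an AR(p) model X_t = c + sum_i phi_i X_{t-i} + eps_t, the
one-step-ahead conditional mean is
  E[X_{t+1} | X_t, ...] = c + sum_i phi_i X_{t+1-i}.
Substitute known values:
  E[X_{t+1} | ...] = (-0.49) * (5)
                   = -2.4500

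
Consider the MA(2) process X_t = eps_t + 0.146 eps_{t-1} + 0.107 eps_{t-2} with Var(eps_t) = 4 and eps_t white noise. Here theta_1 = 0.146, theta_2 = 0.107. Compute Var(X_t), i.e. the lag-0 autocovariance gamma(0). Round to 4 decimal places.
\gamma(0) = 4.1311

For an MA(q) process X_t = eps_t + sum_i theta_i eps_{t-i} with
Var(eps_t) = sigma^2, the variance is
  gamma(0) = sigma^2 * (1 + sum_i theta_i^2).
  sum_i theta_i^2 = (0.146)^2 + (0.107)^2 = 0.021316 + 0.011449 = 0.032765.
  gamma(0) = 4 * (1 + 0.032765) = 4 * 1.032765 = 4.13106, which rounds to 4.1311.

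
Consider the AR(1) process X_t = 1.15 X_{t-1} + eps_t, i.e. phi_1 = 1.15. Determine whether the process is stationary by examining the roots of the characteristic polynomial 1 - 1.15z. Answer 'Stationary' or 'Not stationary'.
\text{Not stationary}

The AR(p) characteristic polynomial is P(z) = 1 - 1.15z.
Stationarity requires all roots to lie outside the unit circle, i.e. |z| > 1 for every root.
This is linear in z: 1 + (-1.15) z = 0  =>  z = -1/(-1.15) = 0.869565,  |z| = 0.869565.
Moduli of all roots: 0.8696.
All moduli strictly greater than 1? No.
Verdict: Not stationary.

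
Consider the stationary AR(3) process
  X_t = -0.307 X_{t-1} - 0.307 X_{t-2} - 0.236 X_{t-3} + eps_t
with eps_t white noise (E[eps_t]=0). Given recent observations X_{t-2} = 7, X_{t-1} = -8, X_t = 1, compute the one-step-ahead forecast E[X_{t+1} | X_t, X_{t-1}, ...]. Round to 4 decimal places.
E[X_{t+1} \mid \mathcal F_t] = 0.4970

For an AR(p) model X_t = c + sum_i phi_i X_{t-i} + eps_t, the
one-step-ahead conditional mean is
  E[X_{t+1} | X_t, ...] = c + sum_i phi_i X_{t+1-i}.
Substitute known values:
  E[X_{t+1} | ...] = (-0.307) * (1) + (-0.307) * (-8) + (-0.236) * (7)
                   = 0.4970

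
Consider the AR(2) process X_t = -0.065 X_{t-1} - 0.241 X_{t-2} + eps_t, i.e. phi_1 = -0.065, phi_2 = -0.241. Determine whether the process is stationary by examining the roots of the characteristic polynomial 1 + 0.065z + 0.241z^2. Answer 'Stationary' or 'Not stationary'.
\text{Stationary}

The AR(p) characteristic polynomial is P(z) = 1 + 0.065z + 0.241z^2.
Stationarity requires all roots to lie outside the unit circle, i.e. |z| > 1 for every root.
Set 1 + (0.065) z + (0.241) z^2 = 0, i.e. a z^2 + b z + c = 0 with a = 0.241, b = 0.065, c = 1.
Discriminant D = b^2 - 4ac = (0.065)^2 - 4*(0.241)*1 = 0.004225 - (0.964) = -0.959775.
D < 0, so the roots are the complex-conjugate pair z = (-b +/- i sqrt(-D)) / (2a) = -0.1349 +/- 2.0325i.
For a conjugate pair |z|^2 = z * conj(z) = (product of roots) = c/a = 1/(0.241) = 4.149378, so |z| = sqrt(4.149378) = 2.037 for both roots.
Moduli of all roots: 2.0370, 2.0370.
All moduli strictly greater than 1? Yes.
Verdict: Stationary.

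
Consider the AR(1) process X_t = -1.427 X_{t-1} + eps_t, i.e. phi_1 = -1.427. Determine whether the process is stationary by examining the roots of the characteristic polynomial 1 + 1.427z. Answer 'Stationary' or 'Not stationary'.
\text{Not stationary}

The AR(p) characteristic polynomial is P(z) = 1 + 1.427z.
Stationarity requires all roots to lie outside the unit circle, i.e. |z| > 1 for every root.
This is linear in z: 1 + (1.427) z = 0  =>  z = -1/(1.427) = -0.700771,  |z| = 0.700771.
Moduli of all roots: 0.7008.
All moduli strictly greater than 1? No.
Verdict: Not stationary.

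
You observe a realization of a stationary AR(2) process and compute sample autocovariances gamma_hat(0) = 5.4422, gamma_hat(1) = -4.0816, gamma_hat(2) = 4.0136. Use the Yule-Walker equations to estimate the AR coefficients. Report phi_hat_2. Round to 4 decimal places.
\hat\phi_{2} = 0.4000

The Yule-Walker equations for an AR(p) process read, in matrix form,
  Gamma_p phi = r_p,   with   (Gamma_p)_{ij} = gamma(|i - j|),
                       (r_p)_i = gamma(i),   i,j = 1..p.
Substitute the sample gammas (Toeplitz matrix and right-hand side of size 2):
  Gamma_p = [[5.4422, -4.0816], [-4.0816, 5.4422]]
  r_p     = [-4.0816, 4.0136]
Written out:
  5.4422 phi_1 - 4.0816 phi_2 = -4.0816
  -4.0816 phi_1 + 5.4422 phi_2 = 4.0136
Solve by Cramer's rule:
  det = gamma(0)^2 - gamma(1)^2 = (5.4422)^2 - (-4.0816)^2 = 29.61754084 - 16.65945856 = 12.95808228
  phi_hat_1 = [gamma(1) gamma(0) - gamma(1) gamma(2)] / det = [(-4.0816)(5.4422) - (-4.0816)(4.0136)] / 12.95808228 = -5.83097376 / 12.95808228 = -0.45
  phi_hat_2 = [gamma(0) gamma(2) - gamma(1)^2] / det = [(5.4422)(4.0136) - (-4.0816)^2] / 12.95808228 = 5.18335536 / 12.95808228 = 0.4
So phi_hat = [-0.4500, 0.4000].
Therefore phi_hat_2 = 0.4000.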